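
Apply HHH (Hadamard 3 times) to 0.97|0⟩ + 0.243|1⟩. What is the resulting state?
0.8577|0⟩ + 0.5141|1⟩

H² = I, so H^3 = H: a single Hadamard. With (a, b) = (0.97, 0.243), H gives ((a + b)/√2, (a − b)/√2) = (0.8577, 0.5141).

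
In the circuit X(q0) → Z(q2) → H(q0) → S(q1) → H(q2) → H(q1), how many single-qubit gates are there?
6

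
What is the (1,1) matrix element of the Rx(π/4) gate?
0.9239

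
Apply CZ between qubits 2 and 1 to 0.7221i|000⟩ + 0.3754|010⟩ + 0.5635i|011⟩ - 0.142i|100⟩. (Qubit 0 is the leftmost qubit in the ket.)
0.7221i|000⟩ + 0.3754|010⟩ - 0.5635i|011⟩ - 0.142i|100⟩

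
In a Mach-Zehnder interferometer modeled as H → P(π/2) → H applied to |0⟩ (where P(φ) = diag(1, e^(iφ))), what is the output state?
(1/2 + (1/2)i)|0⟩ + (1/2 - (1/2)i)|1⟩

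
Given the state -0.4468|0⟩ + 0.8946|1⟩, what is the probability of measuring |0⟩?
0.1996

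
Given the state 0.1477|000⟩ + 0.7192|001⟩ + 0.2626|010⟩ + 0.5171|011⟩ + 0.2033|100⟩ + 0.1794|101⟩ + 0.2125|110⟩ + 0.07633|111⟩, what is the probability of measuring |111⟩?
0.005826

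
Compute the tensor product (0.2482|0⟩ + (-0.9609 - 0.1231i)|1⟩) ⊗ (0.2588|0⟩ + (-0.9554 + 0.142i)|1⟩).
0.06423|00⟩ + (-0.2371 + 0.03524i)|01⟩ + (-0.2487 - 0.03186i)|10⟩ + (0.9355 - 0.01884i)|11⟩

amp(|b₁b₂…⟩) = product of the factor amplitudes for bits b₁, b₂, …; only kets whose every factor amplitude is nonzero survive.
|00⟩: (0.2482)(0.2588) = 0.06423
|01⟩: (0.2482)(-0.9554 + 0.142i) = (-0.2371 + 0.03524i)
|10⟩: (-0.9609 - 0.1231i)(0.2588) = (-0.2487 - 0.03186i)
|11⟩: (-0.9609 - 0.1231i)(-0.9554 + 0.142i) = (0.9355 - 0.01884i)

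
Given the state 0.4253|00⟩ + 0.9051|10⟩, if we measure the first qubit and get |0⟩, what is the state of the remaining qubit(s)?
|0⟩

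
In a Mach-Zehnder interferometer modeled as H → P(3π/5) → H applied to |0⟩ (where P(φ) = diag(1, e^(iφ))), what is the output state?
(0.3455 + 0.4755i)|0⟩ + (0.6545 - 0.4755i)|1⟩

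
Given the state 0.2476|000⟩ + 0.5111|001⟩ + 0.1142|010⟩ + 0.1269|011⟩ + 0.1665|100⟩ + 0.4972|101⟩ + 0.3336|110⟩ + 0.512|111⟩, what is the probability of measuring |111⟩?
0.2621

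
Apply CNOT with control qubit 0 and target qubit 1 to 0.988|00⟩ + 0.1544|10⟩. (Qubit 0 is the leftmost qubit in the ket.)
0.988|00⟩ + 0.1544|11⟩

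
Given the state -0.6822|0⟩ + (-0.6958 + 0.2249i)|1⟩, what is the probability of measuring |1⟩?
0.5347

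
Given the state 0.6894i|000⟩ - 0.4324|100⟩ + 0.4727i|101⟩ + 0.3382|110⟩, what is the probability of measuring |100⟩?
0.187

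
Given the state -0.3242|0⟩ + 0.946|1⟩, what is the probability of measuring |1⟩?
0.8949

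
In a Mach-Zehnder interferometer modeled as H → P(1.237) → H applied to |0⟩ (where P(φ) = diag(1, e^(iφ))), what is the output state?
(0.6638 + 0.4724i)|0⟩ + (0.3362 - 0.4724i)|1⟩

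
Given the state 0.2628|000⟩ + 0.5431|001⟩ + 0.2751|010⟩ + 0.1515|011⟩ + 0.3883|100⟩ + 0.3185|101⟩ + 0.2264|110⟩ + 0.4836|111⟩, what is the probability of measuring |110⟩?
0.05126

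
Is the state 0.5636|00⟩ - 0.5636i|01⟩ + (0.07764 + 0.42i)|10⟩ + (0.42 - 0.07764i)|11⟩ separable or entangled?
Separable

Writing the state as a|00⟩ + b|01⟩ + c|10⟩ + d|11⟩, it is a product state iff ad − bc = 0.
Here (a, b, c, d) = (0.5636, -0.5636i, (0.07764 + 0.42i), (0.42 - 0.07764i)): ad − bc = (0.5636)(0.42 - 0.07764i) − (-0.5636i)(0.07764 + 0.42i) = 0, so the state is separable.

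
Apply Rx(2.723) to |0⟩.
0.2078|0⟩ - 0.9782i|1⟩

Rx(2.723) = [[cos(θ/2), −i·sin(θ/2)], [−i·sin(θ/2), cos(θ/2)]]; θ = 2.723, cos(θ/2) ≈ 0.207772, sin(θ/2) ≈ 0.978177.
With a = amp(|0⟩) = 1 and b = amp(|1⟩) = 0:
new amp(|0⟩) = (0.207772)·a + (-0.978177i)·b = 0.2078
new amp(|1⟩) = (-0.978177i)·a + (0.207772)·b = -0.9782i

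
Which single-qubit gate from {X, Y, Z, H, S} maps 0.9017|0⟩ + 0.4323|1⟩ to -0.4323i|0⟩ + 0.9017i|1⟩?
Y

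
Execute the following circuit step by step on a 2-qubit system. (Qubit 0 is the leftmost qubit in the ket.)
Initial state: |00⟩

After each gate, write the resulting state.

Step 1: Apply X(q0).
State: |10⟩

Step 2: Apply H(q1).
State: 1/√2|10⟩ + 1/√2|11⟩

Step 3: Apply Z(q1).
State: 1/√2|10⟩ - 1/√2|11⟩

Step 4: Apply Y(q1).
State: (1/√2)i|10⟩ + (1/√2)i|11⟩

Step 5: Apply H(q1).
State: i|10⟩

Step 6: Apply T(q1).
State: i|10⟩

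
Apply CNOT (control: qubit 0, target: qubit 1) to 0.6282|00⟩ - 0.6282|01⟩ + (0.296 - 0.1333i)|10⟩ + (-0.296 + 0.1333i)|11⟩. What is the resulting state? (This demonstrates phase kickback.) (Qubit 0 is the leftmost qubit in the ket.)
0.6282|00⟩ - 0.6282|01⟩ + (-0.296 + 0.1333i)|10⟩ + (0.296 - 0.1333i)|11⟩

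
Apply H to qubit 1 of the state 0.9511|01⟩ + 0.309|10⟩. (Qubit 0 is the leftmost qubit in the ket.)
0.6725|00⟩ - 0.6725|01⟩ + 0.2185|10⟩ + 0.2185|11⟩

H on qubit 1 mixes each pair of kets that differ only in qubit 1: amplitudes (a, b) of (|…0…⟩, |…1…⟩) become ((a + b)/√2, (a − b)/√2). Kets absent from the input have amplitude 0.
(|00⟩, |01⟩): (a, b) = (0, 0.9511) → (0.6725, -0.6725)
(|10⟩, |11⟩): (a, b) = (0.309, 0) → (0.2185, 0.2185)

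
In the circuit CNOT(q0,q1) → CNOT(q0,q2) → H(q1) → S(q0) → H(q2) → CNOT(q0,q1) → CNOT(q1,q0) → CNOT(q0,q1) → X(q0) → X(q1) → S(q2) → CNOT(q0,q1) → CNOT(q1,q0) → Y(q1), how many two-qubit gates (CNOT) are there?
7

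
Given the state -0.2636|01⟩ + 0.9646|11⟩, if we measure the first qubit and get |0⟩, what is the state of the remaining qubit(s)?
-|1⟩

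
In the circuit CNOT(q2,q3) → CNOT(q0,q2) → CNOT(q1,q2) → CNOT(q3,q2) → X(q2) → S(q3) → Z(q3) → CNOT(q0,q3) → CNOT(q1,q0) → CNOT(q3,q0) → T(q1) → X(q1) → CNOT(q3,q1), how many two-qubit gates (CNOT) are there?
8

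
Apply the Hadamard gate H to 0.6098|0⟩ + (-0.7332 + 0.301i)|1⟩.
(-0.08726 + 0.2128i)|0⟩ + (0.9496 - 0.2128i)|1⟩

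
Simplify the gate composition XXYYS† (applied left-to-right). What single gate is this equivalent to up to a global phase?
S†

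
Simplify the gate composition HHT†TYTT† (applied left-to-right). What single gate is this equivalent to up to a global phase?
Y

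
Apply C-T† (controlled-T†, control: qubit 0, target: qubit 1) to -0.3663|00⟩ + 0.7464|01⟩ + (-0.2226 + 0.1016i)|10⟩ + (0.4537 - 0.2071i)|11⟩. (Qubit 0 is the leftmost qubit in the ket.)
-0.3663|00⟩ + 0.7464|01⟩ + (-0.2226 + 0.1016i)|10⟩ + (0.1744 - 0.4673i)|11⟩

C-T† leaves the control-|0⟩ kets |00⟩, |01⟩ unchanged and applies T† to qubit 1 on the control-|1⟩ pair (|10⟩, |11⟩).
T† = [[1, 0], [0, (1/√2 - (1/√2)i)]].
With a = amp(|10⟩) = (-0.2226 + 0.1016i) and b = amp(|11⟩) = (0.4537 - 0.2071i):
new amp(|10⟩) = (1)·a = (-0.2226 + 0.1016i)
new amp(|11⟩) = (1/√2 - (1/√2)i)·b = (0.1744 - 0.4673i)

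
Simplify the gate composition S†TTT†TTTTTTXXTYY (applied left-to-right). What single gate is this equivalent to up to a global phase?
S†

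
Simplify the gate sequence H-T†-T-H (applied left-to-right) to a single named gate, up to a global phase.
I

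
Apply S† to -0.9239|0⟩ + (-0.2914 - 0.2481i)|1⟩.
-0.9239|0⟩ + (-0.2481 + 0.2914i)|1⟩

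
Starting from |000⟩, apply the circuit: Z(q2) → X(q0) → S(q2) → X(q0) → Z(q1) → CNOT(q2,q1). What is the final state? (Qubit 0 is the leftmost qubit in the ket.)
|000⟩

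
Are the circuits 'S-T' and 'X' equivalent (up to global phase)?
No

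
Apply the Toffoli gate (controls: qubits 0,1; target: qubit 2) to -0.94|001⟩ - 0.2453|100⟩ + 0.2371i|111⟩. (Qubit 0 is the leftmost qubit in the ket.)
-0.94|001⟩ - 0.2453|100⟩ + 0.2371i|110⟩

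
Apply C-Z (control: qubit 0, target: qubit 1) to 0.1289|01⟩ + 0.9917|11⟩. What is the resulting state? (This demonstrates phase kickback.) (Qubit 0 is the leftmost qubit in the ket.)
0.1289|01⟩ - 0.9917|11⟩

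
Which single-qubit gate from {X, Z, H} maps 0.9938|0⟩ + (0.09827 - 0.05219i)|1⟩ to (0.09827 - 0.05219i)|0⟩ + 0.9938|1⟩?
X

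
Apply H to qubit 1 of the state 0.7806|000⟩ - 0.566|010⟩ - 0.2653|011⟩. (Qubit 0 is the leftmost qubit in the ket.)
0.1517|000⟩ - 0.1876|001⟩ + 0.9522|010⟩ + 0.1876|011⟩

H on qubit 1 mixes each pair of kets that differ only in qubit 1: amplitudes (a, b) of (|…0…⟩, |…1…⟩) become ((a + b)/√2, (a − b)/√2). Kets absent from the input have amplitude 0.
(|000⟩, |010⟩): (a, b) = (0.7806, -0.566) → (0.1517, 0.9522)
(|001⟩, |011⟩): (a, b) = (0, -0.2653) → (-0.1876, 0.1876)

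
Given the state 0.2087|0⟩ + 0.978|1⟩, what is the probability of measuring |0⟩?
0.04356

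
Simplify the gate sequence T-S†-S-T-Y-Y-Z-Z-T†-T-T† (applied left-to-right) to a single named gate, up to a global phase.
T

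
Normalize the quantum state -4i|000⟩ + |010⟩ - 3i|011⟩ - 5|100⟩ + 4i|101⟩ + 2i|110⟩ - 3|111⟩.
-(1/√5)i|000⟩ + 0.1118|010⟩ - 0.3354i|011⟩ - 0.559|100⟩ + (1/√5)i|101⟩ + 0.2236i|110⟩ - 0.3354|111⟩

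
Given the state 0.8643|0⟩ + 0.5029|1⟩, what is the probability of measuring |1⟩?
0.2529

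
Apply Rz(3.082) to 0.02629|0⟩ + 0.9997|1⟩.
(0.0007832 - 0.02628i)|0⟩ + (0.02978 + 0.9993i)|1⟩

Rz(3.082) = [[e^(−iθ/2), 0], [0, e^(iθ/2)]] with e^(±iθ/2) = cos(θ/2) ± i·sin(θ/2); θ = 3.082, cos(θ/2) ≈ 0.0297919, sin(θ/2) ≈ 0.999556.
With a = amp(|0⟩) = 0.02629 and b = amp(|1⟩) = 0.9997:
new amp(|0⟩) = (0.0297919 - 0.999556i)·a = (0.0007832 - 0.02628i)
new amp(|1⟩) = (0.0297919 + 0.999556i)·b = (0.02978 + 0.9993i)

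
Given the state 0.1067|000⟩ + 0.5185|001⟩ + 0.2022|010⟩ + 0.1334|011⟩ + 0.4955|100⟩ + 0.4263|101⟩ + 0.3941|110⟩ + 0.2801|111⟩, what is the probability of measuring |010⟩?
0.04088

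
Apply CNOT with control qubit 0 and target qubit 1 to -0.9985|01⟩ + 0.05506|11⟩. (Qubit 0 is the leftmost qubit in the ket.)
-0.9985|01⟩ + 0.05506|10⟩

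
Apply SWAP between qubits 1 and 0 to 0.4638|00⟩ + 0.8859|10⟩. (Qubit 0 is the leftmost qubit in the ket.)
0.4638|00⟩ + 0.8859|01⟩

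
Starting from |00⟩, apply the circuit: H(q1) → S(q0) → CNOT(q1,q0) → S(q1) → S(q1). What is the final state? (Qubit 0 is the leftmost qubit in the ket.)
1/√2|00⟩ - 1/√2|11⟩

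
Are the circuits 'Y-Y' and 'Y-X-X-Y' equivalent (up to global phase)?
Yes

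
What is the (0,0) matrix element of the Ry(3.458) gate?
-0.1575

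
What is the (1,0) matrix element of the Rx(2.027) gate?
-0.8487i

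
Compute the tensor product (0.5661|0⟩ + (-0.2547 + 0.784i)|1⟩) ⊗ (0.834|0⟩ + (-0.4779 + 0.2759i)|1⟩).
0.4721|00⟩ + (-0.2705 + 0.1562i)|01⟩ + (-0.2124 + 0.6539i)|10⟩ + (-0.09458 - 0.4449i)|11⟩

amp(|b₁b₂…⟩) = product of the factor amplitudes for bits b₁, b₂, …; only kets whose every factor amplitude is nonzero survive.
|00⟩: (0.5661)(0.834) = 0.4721
|01⟩: (0.5661)(-0.4779 + 0.2759i) = (-0.2705 + 0.1562i)
|10⟩: (-0.2547 + 0.784i)(0.834) = (-0.2124 + 0.6539i)
|11⟩: (-0.2547 + 0.784i)(-0.4779 + 0.2759i) = (-0.09458 - 0.4449i)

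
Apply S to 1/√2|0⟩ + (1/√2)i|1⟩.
1/√2|0⟩ - 1/√2|1⟩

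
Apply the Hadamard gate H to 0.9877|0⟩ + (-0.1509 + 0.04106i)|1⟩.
(0.5917 + 0.02903i)|0⟩ + (0.8051 - 0.02903i)|1⟩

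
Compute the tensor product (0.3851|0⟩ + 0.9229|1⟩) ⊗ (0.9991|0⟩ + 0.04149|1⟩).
0.3848|00⟩ + 0.01598|01⟩ + 0.9221|10⟩ + 0.03829|11⟩

amp(|b₁b₂…⟩) = product of the factor amplitudes for bits b₁, b₂, …; only kets whose every factor amplitude is nonzero survive.
|00⟩: (0.3851)(0.9991) = 0.3848
|01⟩: (0.3851)(0.04149) = 0.01598
|10⟩: (0.9229)(0.9991) = 0.9221
|11⟩: (0.9229)(0.04149) = 0.03829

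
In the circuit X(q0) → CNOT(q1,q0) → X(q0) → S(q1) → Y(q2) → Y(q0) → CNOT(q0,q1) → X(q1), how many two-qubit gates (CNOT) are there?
2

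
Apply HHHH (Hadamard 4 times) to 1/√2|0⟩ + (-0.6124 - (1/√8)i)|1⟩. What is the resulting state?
1/√2|0⟩ + (-0.6124 - (1/√8)i)|1⟩

H² = I, so an even number of Hadamards cancels: H^4 = I and the state is unchanged.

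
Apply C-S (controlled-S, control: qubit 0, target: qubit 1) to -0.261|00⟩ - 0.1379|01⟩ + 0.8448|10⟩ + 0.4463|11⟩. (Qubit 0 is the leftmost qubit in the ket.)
-0.261|00⟩ - 0.1379|01⟩ + 0.8448|10⟩ + 0.4463i|11⟩

C-S leaves the control-|0⟩ kets |00⟩, |01⟩ unchanged and applies S to qubit 1 on the control-|1⟩ pair (|10⟩, |11⟩).
S = [[1, 0], [0, i]].
With a = amp(|10⟩) = 0.8448 and b = amp(|11⟩) = 0.4463:
new amp(|10⟩) = (1)·a = 0.8448
new amp(|11⟩) = (i)·b = 0.4463i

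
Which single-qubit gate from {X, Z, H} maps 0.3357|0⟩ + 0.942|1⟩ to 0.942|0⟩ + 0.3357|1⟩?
X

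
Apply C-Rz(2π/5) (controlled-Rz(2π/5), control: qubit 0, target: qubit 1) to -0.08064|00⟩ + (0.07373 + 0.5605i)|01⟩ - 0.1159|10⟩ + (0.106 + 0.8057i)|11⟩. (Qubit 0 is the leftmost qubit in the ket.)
-0.08064|00⟩ + (0.07373 + 0.5605i)|01⟩ + (-0.09377 + 0.06812i)|10⟩ + (-0.3878 + 0.7141i)|11⟩

C-Rz(2π/5) leaves the control-|0⟩ kets |00⟩, |01⟩ unchanged and applies Rz(2π/5) to qubit 1 on the control-|1⟩ pair (|10⟩, |11⟩).
Rz(2π/5) = [[e^(−iθ/2), 0], [0, e^(iθ/2)]] with e^(±iθ/2) = cos(θ/2) ± i·sin(θ/2); θ = 2π/5, cos(θ/2) ≈ 0.809017, sin(θ/2) ≈ 0.587785.
With a = amp(|10⟩) = -0.1159 and b = amp(|11⟩) = (0.106 + 0.8057i):
new amp(|10⟩) = (0.809017 - 0.587785i)·a = (-0.09377 + 0.06812i)
new amp(|11⟩) = (0.809017 + 0.587785i)·b = (-0.3878 + 0.7141i)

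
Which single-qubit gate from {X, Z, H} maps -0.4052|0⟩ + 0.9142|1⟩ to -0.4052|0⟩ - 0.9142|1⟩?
Z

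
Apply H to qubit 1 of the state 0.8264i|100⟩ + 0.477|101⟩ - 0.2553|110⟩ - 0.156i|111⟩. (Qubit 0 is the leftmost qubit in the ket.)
(-0.1805 + 0.5844i)|100⟩ + (0.3373 - 0.1103i)|101⟩ + (0.1805 + 0.5844i)|110⟩ + (0.3373 + 0.1103i)|111⟩

H on qubit 1 mixes each pair of kets that differ only in qubit 1: amplitudes (a, b) of (|…0…⟩, |…1…⟩) become ((a + b)/√2, (a − b)/√2). Kets absent from the input have amplitude 0.
(|100⟩, |110⟩): (a, b) = (0.8264i, -0.2553) → ((-0.1805 + 0.5844i), (0.1805 + 0.5844i))
(|101⟩, |111⟩): (a, b) = (0.477, -0.156i) → ((0.3373 - 0.1103i), (0.3373 + 0.1103i))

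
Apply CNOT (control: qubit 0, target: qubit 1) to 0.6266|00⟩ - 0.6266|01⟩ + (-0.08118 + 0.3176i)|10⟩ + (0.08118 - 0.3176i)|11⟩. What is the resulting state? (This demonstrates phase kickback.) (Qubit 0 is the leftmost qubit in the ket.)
0.6266|00⟩ - 0.6266|01⟩ + (0.08118 - 0.3176i)|10⟩ + (-0.08118 + 0.3176i)|11⟩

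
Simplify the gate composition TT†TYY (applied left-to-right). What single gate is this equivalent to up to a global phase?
T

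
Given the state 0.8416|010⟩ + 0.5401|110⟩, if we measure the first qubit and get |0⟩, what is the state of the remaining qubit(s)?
|10⟩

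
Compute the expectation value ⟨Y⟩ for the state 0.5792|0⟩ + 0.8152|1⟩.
0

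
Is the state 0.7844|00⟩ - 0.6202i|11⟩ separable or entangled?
Entangled

Writing the state as a|00⟩ + b|01⟩ + c|10⟩ + d|11⟩, it is a product state iff ad − bc = 0.
Here (a, b, c, d) = (0.7844, 0, 0, -0.6202i): ad − bc = (0.7844)(-0.6202i) − (0)(0) = -0.4865i ≠ 0, so the state is entangled.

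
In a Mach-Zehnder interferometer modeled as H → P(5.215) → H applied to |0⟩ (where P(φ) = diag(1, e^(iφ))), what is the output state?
(0.7409 - 0.4382i)|0⟩ + (0.2591 + 0.4382i)|1⟩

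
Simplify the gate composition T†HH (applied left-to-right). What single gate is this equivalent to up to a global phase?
T†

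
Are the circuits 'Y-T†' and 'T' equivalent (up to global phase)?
No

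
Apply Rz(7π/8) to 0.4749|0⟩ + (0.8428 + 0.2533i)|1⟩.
(0.09265 - 0.4658i)|0⟩ + (-0.08401 + 0.876i)|1⟩

Rz(7π/8) = [[e^(−iθ/2), 0], [0, e^(iθ/2)]] with e^(±iθ/2) = cos(θ/2) ± i·sin(θ/2); θ = 7π/8, cos(θ/2) ≈ 0.19509, sin(θ/2) ≈ 0.980785.
With a = amp(|0⟩) = 0.4749 and b = amp(|1⟩) = (0.8428 + 0.2533i):
new amp(|0⟩) = (0.19509 - 0.980785i)·a = (0.09265 - 0.4658i)
new amp(|1⟩) = (0.19509 + 0.980785i)·b = (-0.08401 + 0.876i)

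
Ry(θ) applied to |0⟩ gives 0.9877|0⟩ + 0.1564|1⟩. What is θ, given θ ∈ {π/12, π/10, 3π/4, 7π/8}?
π/10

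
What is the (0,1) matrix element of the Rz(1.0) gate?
0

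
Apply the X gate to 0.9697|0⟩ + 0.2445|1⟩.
0.2445|0⟩ + 0.9697|1⟩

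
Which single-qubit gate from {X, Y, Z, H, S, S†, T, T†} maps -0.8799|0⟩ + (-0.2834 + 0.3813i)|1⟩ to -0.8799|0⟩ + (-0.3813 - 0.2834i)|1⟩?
S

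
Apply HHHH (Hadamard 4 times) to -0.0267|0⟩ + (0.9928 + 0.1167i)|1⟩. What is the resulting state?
-0.0267|0⟩ + (0.9928 + 0.1167i)|1⟩

H² = I, so an even number of Hadamards cancels: H^4 = I and the state is unchanged.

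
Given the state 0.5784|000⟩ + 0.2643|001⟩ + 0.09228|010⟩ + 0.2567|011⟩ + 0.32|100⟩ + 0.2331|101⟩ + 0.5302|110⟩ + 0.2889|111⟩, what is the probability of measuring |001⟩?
0.06985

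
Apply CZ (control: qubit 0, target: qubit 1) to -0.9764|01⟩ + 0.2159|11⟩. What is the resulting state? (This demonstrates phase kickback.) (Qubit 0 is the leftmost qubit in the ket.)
-0.9764|01⟩ - 0.2159|11⟩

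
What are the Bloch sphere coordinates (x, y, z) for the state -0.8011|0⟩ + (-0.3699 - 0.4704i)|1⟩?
(0.5927, 0.7537, 0.2837)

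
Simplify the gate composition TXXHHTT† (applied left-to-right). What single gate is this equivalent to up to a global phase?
T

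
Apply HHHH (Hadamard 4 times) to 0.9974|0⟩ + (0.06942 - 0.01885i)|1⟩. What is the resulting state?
0.9974|0⟩ + (0.06942 - 0.01885i)|1⟩

H² = I, so an even number of Hadamards cancels: H^4 = I and the state is unchanged.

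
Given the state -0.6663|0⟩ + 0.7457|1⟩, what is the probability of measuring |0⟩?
0.444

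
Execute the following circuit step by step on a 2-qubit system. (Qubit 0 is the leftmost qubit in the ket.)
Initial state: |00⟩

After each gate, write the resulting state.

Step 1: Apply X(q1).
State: |01⟩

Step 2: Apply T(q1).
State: (1/√2 + (1/√2)i)|01⟩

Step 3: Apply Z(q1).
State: (-1/√2 - (1/√2)i)|01⟩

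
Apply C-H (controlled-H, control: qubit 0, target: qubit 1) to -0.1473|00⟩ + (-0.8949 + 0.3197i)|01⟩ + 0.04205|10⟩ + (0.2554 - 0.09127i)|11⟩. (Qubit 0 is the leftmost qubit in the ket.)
-0.1473|00⟩ + (-0.8949 + 0.3197i)|01⟩ + (0.2103 - 0.06454i)|10⟩ + (-0.1509 + 0.06454i)|11⟩

C-H leaves the control-|0⟩ kets |00⟩, |01⟩ unchanged and applies H to qubit 1 on the control-|1⟩ pair (|10⟩, |11⟩).
H = [[1/√2, 1/√2], [1/√2, -1/√2]].
With a = amp(|10⟩) = 0.04205 and b = amp(|11⟩) = (0.2554 - 0.09127i):
new amp(|10⟩) = (1/√2)·a + (1/√2)·b = (0.2103 - 0.06454i)
new amp(|11⟩) = (1/√2)·a + (-1/√2)·b = (-0.1509 + 0.06454i)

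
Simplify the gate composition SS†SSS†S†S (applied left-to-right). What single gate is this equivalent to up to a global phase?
S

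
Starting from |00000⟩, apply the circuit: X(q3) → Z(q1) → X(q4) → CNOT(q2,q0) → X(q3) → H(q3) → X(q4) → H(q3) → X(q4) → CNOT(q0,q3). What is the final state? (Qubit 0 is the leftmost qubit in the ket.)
|00001⟩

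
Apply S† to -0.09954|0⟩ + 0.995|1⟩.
-0.09954|0⟩ - 0.995i|1⟩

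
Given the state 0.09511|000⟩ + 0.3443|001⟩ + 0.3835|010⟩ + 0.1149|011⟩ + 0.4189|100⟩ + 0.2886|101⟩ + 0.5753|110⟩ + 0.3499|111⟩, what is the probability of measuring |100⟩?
0.1755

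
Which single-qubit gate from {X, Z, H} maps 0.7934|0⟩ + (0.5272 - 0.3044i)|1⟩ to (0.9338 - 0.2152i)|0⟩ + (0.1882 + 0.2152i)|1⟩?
H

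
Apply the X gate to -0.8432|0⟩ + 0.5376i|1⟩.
0.5376i|0⟩ - 0.8432|1⟩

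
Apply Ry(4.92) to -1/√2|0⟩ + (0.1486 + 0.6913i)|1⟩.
(0.4555 - 0.4355i)|0⟩ + (-0.5609 - 0.5368i)|1⟩

Ry(4.92) = [[cos(θ/2), −sin(θ/2)], [sin(θ/2), cos(θ/2)]]; θ = 4.92, cos(θ/2) ≈ -0.77657, sin(θ/2) ≈ 0.630031.
With a = amp(|0⟩) = -1/√2 and b = amp(|1⟩) = (0.1486 + 0.6913i):
new amp(|0⟩) = (-0.77657)·a + (-0.630031)·b = (0.4555 - 0.4355i)
new amp(|1⟩) = (0.630031)·a + (-0.77657)·b = (-0.5609 - 0.5368i)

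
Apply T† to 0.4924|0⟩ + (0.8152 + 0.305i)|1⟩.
0.4924|0⟩ + (0.7921 - 0.3608i)|1⟩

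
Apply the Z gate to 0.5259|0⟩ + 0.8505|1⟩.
0.5259|0⟩ - 0.8505|1⟩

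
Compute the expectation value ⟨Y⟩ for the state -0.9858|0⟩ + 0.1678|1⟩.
0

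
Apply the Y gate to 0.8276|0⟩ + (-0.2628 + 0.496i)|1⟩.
(0.496 + 0.2628i)|0⟩ + 0.8276i|1⟩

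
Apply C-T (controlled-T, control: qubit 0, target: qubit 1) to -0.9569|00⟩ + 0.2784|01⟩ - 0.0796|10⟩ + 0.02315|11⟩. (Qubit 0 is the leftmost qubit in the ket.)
-0.9569|00⟩ + 0.2784|01⟩ - 0.0796|10⟩ + (0.01637 + 0.01637i)|11⟩

C-T leaves the control-|0⟩ kets |00⟩, |01⟩ unchanged and applies T to qubit 1 on the control-|1⟩ pair (|10⟩, |11⟩).
T = [[1, 0], [0, (1/√2 + (1/√2)i)]].
With a = amp(|10⟩) = -0.0796 and b = amp(|11⟩) = 0.02315:
new amp(|10⟩) = (1)·a = -0.0796
new amp(|11⟩) = (1/√2 + (1/√2)i)·b = (0.01637 + 0.01637i)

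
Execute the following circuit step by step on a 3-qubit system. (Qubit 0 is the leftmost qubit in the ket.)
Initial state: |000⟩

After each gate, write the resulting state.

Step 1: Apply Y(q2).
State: i|001⟩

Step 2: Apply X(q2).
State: i|000⟩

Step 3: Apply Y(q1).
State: -|010⟩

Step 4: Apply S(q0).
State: -|010⟩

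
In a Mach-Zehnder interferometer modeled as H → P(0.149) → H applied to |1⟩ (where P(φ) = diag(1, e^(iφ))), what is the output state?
(0.00554 - 0.07422i)|0⟩ + (0.9945 + 0.07422i)|1⟩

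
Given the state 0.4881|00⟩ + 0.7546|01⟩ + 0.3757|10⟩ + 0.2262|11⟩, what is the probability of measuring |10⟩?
0.1412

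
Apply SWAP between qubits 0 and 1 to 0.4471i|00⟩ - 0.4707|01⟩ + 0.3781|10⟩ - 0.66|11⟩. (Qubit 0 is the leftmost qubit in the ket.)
0.4471i|00⟩ + 0.3781|01⟩ - 0.4707|10⟩ - 0.66|11⟩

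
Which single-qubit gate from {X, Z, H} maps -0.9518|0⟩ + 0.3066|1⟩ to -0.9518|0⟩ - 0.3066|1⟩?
Z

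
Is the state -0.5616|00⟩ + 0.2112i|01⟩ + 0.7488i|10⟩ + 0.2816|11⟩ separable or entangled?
Separable

Writing the state as a|00⟩ + b|01⟩ + c|10⟩ + d|11⟩, it is a product state iff ad − bc = 0.
Here (a, b, c, d) = (-0.5616, 0.2112i, 0.7488i, 0.2816): ad − bc = (-0.5616)(0.2816) − (0.2112i)(0.7488i) = 0, so the state is separable.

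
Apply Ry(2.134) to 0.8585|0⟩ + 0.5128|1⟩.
-0.03464|0⟩ + 0.9994|1⟩

Ry(2.134) = [[cos(θ/2), −sin(θ/2)], [sin(θ/2), cos(θ/2)]]; θ = 2.134, cos(θ/2) ≈ 0.482754, sin(θ/2) ≈ 0.875756.
With a = amp(|0⟩) = 0.8585 and b = amp(|1⟩) = 0.5128:
new amp(|0⟩) = (0.482754)·a + (-0.875756)·b = -0.03464
new amp(|1⟩) = (0.875756)·a + (0.482754)·b = 0.9994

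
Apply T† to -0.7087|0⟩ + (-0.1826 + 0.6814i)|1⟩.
-0.7087|0⟩ + (0.3527 + 0.6109i)|1⟩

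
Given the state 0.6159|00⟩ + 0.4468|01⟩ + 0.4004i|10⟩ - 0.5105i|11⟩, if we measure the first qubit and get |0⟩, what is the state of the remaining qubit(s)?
0.8094|0⟩ + 0.5872|1⟩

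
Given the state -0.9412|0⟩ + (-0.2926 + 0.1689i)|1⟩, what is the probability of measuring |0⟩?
0.8859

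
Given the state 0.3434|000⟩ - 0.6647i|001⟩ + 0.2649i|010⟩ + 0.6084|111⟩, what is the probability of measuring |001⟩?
0.4418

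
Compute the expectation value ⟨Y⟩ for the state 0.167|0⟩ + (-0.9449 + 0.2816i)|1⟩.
0.09405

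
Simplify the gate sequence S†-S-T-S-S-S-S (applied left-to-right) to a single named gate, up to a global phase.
T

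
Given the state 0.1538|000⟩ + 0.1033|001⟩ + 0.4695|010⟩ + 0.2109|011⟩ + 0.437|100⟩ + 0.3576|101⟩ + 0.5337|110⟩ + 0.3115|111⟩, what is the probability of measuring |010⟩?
0.2204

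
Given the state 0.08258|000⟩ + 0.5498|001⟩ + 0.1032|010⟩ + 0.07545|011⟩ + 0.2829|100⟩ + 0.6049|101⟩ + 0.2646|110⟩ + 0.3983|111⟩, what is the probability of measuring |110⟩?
0.07001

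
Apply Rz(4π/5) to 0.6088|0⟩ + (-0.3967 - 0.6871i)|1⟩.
(0.1881 - 0.579i)|0⟩ + (0.5309 - 0.5896i)|1⟩

Rz(4π/5) = [[e^(−iθ/2), 0], [0, e^(iθ/2)]] with e^(±iθ/2) = cos(θ/2) ± i·sin(θ/2); θ = 4π/5, cos(θ/2) ≈ 0.309017, sin(θ/2) ≈ 0.951057.
With a = amp(|0⟩) = 0.6088 and b = amp(|1⟩) = (-0.3967 - 0.6871i):
new amp(|0⟩) = (0.309017 - 0.951057i)·a = (0.1881 - 0.579i)
new amp(|1⟩) = (0.309017 + 0.951057i)·b = (0.5309 - 0.5896i)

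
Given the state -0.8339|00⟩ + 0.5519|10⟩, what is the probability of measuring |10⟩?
0.3046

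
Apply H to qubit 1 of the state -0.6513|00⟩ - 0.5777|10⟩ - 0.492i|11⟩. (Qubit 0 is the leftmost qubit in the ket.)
-0.4605|00⟩ - 0.4605|01⟩ + (-0.4085 - 0.3479i)|10⟩ + (-0.4085 + 0.3479i)|11⟩

H on qubit 1 mixes each pair of kets that differ only in qubit 1: amplitudes (a, b) of (|…0…⟩, |…1…⟩) become ((a + b)/√2, (a − b)/√2). Kets absent from the input have amplitude 0.
(|00⟩, |01⟩): (a, b) = (-0.6513, 0) → (-0.4605, -0.4605)
(|10⟩, |11⟩): (a, b) = (-0.5777, -0.492i) → ((-0.4085 - 0.3479i), (-0.4085 + 0.3479i))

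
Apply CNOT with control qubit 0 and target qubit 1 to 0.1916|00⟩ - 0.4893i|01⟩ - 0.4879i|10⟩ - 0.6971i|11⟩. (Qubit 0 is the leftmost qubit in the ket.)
0.1916|00⟩ - 0.4893i|01⟩ - 0.6971i|10⟩ - 0.4879i|11⟩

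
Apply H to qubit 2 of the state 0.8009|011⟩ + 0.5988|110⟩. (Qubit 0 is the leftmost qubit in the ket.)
0.5663|010⟩ - 0.5663|011⟩ + 0.4234|110⟩ + 0.4234|111⟩

H on qubit 2 mixes each pair of kets that differ only in qubit 2: amplitudes (a, b) of (|…0…⟩, |…1…⟩) become ((a + b)/√2, (a − b)/√2). Kets absent from the input have amplitude 0.
(|010⟩, |011⟩): (a, b) = (0, 0.8009) → (0.5663, -0.5663)
(|110⟩, |111⟩): (a, b) = (0.5988, 0) → (0.4234, 0.4234)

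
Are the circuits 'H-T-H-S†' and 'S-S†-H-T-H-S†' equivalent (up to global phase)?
Yes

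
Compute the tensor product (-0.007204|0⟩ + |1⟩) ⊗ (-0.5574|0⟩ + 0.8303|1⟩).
0.004016|00⟩ - 0.005981|01⟩ - 0.5574|10⟩ + 0.8303|11⟩

amp(|b₁b₂…⟩) = product of the factor amplitudes for bits b₁, b₂, …; only kets whose every factor amplitude is nonzero survive.
|00⟩: (-0.007204)(-0.5574) = 0.004016
|01⟩: (-0.007204)(0.8303) = -0.005981
|10⟩: (1)(-0.5574) = -0.5574
|11⟩: (1)(0.8303) = 0.8303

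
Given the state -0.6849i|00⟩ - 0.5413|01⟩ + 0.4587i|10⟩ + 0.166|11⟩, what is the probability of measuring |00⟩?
0.4691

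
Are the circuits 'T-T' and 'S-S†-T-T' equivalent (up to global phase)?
Yes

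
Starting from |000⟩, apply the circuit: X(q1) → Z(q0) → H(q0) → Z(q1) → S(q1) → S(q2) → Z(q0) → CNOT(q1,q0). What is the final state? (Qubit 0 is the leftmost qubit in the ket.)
(1/√2)i|010⟩ - (1/√2)i|110⟩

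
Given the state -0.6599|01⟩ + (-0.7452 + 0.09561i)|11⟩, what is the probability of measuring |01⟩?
0.4355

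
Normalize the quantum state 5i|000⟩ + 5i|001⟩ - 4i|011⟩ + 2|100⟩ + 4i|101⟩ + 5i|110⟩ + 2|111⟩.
0.4663i|000⟩ + 0.4663i|001⟩ - 0.373i|011⟩ + 0.1865|100⟩ + 0.373i|101⟩ + 0.4663i|110⟩ + 0.1865|111⟩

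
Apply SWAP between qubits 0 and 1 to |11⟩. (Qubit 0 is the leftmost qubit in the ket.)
|11⟩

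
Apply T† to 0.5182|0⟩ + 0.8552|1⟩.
0.5182|0⟩ + (0.6047 - 0.6047i)|1⟩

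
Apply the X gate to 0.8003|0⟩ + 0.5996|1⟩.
0.5996|0⟩ + 0.8003|1⟩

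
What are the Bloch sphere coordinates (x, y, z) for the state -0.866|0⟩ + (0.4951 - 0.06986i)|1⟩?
(-0.8575, 0.121, 0.5)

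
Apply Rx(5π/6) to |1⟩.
-0.9659i|0⟩ + 0.2588|1⟩

Rx(5π/6) = [[cos(θ/2), −i·sin(θ/2)], [−i·sin(θ/2), cos(θ/2)]]; θ = 5π/6, cos(θ/2) ≈ 0.258819, sin(θ/2) ≈ 0.965926.
With a = amp(|0⟩) = 0 and b = amp(|1⟩) = 1:
new amp(|0⟩) = (0.258819)·a + (-0.965926i)·b = -0.9659i
new amp(|1⟩) = (-0.965926i)·a + (0.258819)·b = 0.2588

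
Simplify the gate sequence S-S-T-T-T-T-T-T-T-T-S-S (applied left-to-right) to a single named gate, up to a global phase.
I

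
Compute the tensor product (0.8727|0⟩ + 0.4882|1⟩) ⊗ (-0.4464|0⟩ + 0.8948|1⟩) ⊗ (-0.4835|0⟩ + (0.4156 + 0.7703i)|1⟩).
0.1884|000⟩ + (-0.1619 - 0.3001i)|001⟩ - 0.3776|010⟩ + (0.3245 + 0.6015i)|011⟩ + 0.1054|100⟩ + (-0.09057 - 0.1679i)|101⟩ - 0.2112|110⟩ + (0.1816 + 0.3365i)|111⟩

amp(|b₁b₂…⟩) = product of the factor amplitudes for bits b₁, b₂, …; only kets whose every factor amplitude is nonzero survive.
|000⟩: (0.8727)(-0.4464)(-0.4835) = 0.1884
|001⟩: (0.8727)(-0.4464)(0.4156 + 0.7703i) = (-0.1619 - 0.3001i)
|010⟩: (0.8727)(0.8948)(-0.4835) = -0.3776
|011⟩: (0.8727)(0.8948)(0.4156 + 0.7703i) = (0.3245 + 0.6015i)
|100⟩: (0.4882)(-0.4464)(-0.4835) = 0.1054
|101⟩: (0.4882)(-0.4464)(0.4156 + 0.7703i) = (-0.09057 - 0.1679i)
|110⟩: (0.4882)(0.8948)(-0.4835) = -0.2112
|111⟩: (0.4882)(0.8948)(0.4156 + 0.7703i) = (0.1816 + 0.3365i)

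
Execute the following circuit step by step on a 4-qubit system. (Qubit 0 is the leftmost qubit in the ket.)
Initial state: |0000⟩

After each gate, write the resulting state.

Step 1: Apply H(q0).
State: 1/√2|0000⟩ + 1/√2|1000⟩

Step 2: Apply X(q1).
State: 1/√2|0100⟩ + 1/√2|1100⟩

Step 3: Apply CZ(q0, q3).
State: 1/√2|0100⟩ + 1/√2|1100⟩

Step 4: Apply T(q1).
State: (1/2 + (1/2)i)|0100⟩ + (1/2 + (1/2)i)|1100⟩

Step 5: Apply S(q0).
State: (1/2 + (1/2)i)|0100⟩ + (-1/2 + (1/2)i)|1100⟩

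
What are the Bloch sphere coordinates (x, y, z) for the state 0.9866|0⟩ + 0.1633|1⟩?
(0.3222, 0, 0.9467)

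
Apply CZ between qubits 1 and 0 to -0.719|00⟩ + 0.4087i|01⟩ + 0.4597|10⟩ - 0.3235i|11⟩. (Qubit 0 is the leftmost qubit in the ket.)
-0.719|00⟩ + 0.4087i|01⟩ + 0.4597|10⟩ + 0.3235i|11⟩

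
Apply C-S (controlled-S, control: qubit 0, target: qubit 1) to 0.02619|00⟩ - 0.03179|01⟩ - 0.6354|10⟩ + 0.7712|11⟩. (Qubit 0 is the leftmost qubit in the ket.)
0.02619|00⟩ - 0.03179|01⟩ - 0.6354|10⟩ + 0.7712i|11⟩

C-S leaves the control-|0⟩ kets |00⟩, |01⟩ unchanged and applies S to qubit 1 on the control-|1⟩ pair (|10⟩, |11⟩).
S = [[1, 0], [0, i]].
With a = amp(|10⟩) = -0.6354 and b = amp(|11⟩) = 0.7712:
new amp(|10⟩) = (1)·a = -0.6354
new amp(|11⟩) = (i)·b = 0.7712i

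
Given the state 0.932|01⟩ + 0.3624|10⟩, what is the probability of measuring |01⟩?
0.8686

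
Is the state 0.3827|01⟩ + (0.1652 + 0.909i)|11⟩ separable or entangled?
Separable

Writing the state as a|00⟩ + b|01⟩ + c|10⟩ + d|11⟩, it is a product state iff ad − bc = 0.
Here (a, b, c, d) = (0, 0.3827, 0, (0.1652 + 0.909i)): ad − bc = (0)(0.1652 + 0.909i) − (0.3827)(0) = 0, so the state is separable.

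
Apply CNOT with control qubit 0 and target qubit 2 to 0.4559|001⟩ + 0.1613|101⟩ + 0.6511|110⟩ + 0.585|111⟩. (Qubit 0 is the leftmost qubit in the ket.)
0.4559|001⟩ + 0.1613|100⟩ + 0.585|110⟩ + 0.6511|111⟩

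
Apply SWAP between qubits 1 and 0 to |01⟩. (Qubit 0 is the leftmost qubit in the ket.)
|10⟩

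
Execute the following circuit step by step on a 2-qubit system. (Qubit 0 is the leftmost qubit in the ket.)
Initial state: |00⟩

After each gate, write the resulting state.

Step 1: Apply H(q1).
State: 1/√2|00⟩ + 1/√2|01⟩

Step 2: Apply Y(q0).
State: (1/√2)i|10⟩ + (1/√2)i|11⟩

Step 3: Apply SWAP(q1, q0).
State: (1/√2)i|01⟩ + (1/√2)i|11⟩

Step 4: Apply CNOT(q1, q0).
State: (1/√2)i|01⟩ + (1/√2)i|11⟩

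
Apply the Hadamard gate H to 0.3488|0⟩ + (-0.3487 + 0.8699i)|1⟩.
(0.00007071 + 0.6151i)|0⟩ + (0.4932 - 0.6151i)|1⟩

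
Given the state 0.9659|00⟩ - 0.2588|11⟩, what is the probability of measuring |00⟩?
0.933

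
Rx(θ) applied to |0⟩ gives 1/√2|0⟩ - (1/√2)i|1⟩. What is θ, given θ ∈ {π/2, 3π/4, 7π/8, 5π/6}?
π/2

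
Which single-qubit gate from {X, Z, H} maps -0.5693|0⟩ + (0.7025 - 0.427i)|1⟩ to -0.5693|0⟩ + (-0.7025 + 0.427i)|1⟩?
Z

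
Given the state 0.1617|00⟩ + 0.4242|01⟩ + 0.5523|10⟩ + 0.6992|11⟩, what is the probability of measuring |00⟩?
0.02615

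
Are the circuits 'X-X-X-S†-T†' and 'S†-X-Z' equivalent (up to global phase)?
No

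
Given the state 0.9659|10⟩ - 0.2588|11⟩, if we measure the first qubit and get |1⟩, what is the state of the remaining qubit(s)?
0.9659|0⟩ - 0.2588|1⟩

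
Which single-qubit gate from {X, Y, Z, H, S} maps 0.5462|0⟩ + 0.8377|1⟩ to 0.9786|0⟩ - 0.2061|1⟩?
H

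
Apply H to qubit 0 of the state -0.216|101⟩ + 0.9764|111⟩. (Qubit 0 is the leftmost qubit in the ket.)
-0.1527|001⟩ + 0.6904|011⟩ + 0.1527|101⟩ - 0.6904|111⟩

H on qubit 0 mixes each pair of kets that differ only in qubit 0: amplitudes (a, b) of (|…0…⟩, |…1…⟩) become ((a + b)/√2, (a − b)/√2). Kets absent from the input have amplitude 0.
(|001⟩, |101⟩): (a, b) = (0, -0.216) → (-0.1527, 0.1527)
(|011⟩, |111⟩): (a, b) = (0, 0.9764) → (0.6904, -0.6904)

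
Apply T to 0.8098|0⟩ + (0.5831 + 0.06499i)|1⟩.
0.8098|0⟩ + (0.3664 + 0.4583i)|1⟩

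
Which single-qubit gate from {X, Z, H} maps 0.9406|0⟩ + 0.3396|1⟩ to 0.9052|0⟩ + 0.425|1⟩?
H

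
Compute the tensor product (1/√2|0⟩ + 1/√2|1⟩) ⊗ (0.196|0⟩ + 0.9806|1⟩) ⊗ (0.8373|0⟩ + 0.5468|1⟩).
0.116|000⟩ + 0.07578|001⟩ + 0.5806|010⟩ + 0.3791|011⟩ + 0.116|100⟩ + 0.07578|101⟩ + 0.5806|110⟩ + 0.3791|111⟩

amp(|b₁b₂…⟩) = product of the factor amplitudes for bits b₁, b₂, …; only kets whose every factor amplitude is nonzero survive.
|000⟩: (1/√2)(0.196)(0.8373) = 0.116
|001⟩: (1/√2)(0.196)(0.5468) = 0.07578
|010⟩: (1/√2)(0.9806)(0.8373) = 0.5806
|011⟩: (1/√2)(0.9806)(0.5468) = 0.3791
|100⟩: (1/√2)(0.196)(0.8373) = 0.116
|101⟩: (1/√2)(0.196)(0.5468) = 0.07578
|110⟩: (1/√2)(0.9806)(0.8373) = 0.5806
|111⟩: (1/√2)(0.9806)(0.5468) = 0.3791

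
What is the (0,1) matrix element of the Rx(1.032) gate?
-0.4934i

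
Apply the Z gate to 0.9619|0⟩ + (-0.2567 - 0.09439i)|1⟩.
0.9619|0⟩ + (0.2567 + 0.09439i)|1⟩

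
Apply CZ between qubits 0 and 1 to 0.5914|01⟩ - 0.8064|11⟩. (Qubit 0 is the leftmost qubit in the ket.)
0.5914|01⟩ + 0.8064|11⟩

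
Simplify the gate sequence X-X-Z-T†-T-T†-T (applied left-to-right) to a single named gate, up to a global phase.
Z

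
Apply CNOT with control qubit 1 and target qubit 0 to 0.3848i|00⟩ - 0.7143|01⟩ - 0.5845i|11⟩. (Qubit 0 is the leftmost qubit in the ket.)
0.3848i|00⟩ - 0.5845i|01⟩ - 0.7143|11⟩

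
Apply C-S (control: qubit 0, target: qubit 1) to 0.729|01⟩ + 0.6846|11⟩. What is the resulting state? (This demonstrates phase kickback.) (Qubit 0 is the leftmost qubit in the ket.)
0.729|01⟩ + 0.6846i|11⟩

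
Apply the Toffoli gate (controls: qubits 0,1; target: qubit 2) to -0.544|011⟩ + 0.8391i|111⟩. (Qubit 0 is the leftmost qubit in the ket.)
-0.544|011⟩ + 0.8391i|110⟩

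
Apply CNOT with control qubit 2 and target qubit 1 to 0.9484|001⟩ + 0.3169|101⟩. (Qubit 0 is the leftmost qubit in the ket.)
0.9484|011⟩ + 0.3169|111⟩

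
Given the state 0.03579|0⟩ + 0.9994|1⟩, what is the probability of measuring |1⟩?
0.9988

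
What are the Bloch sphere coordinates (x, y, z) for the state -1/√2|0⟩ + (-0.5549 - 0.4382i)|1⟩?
(0.7847, 0.6197, 0.00006675)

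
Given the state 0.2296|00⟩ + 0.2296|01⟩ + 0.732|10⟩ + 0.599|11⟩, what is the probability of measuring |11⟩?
0.3588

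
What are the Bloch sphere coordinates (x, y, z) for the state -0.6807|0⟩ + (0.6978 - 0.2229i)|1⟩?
(-0.95, 0.3035, -0.07326)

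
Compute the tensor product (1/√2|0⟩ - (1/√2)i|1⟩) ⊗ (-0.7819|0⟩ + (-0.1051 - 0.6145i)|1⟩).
-0.5529|00⟩ + (-0.07432 - 0.4345i)|01⟩ + 0.5529i|10⟩ + (-0.4345 + 0.07432i)|11⟩

amp(|b₁b₂…⟩) = product of the factor amplitudes for bits b₁, b₂, …; only kets whose every factor amplitude is nonzero survive.
|00⟩: (1/√2)(-0.7819) = -0.5529
|01⟩: (1/√2)(-0.1051 - 0.6145i) = (-0.07432 - 0.4345i)
|10⟩: (-(1/√2)i)(-0.7819) = 0.5529i
|11⟩: (-(1/√2)i)(-0.1051 - 0.6145i) = (-0.4345 + 0.07432i)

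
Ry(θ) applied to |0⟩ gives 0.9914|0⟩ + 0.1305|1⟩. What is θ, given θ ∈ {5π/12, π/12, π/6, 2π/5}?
π/12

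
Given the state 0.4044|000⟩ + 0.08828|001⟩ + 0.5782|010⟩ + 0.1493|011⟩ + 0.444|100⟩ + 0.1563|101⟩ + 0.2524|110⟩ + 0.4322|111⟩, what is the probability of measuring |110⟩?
0.06371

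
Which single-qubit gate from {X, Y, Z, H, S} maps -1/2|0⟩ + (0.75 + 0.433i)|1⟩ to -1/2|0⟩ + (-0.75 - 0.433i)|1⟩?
Z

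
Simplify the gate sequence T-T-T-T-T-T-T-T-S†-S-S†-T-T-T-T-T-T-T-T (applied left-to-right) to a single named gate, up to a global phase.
S†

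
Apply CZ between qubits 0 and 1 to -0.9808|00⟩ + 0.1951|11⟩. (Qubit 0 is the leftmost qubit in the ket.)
-0.9808|00⟩ - 0.1951|11⟩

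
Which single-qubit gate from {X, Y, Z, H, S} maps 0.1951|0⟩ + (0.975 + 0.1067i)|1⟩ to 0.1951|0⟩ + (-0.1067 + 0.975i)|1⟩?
S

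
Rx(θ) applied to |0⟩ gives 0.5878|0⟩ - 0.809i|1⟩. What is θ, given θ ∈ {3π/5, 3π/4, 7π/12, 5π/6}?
3π/5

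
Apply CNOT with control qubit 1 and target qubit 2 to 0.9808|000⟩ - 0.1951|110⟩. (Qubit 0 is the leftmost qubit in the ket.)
0.9808|000⟩ - 0.1951|111⟩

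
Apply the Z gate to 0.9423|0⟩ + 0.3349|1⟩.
0.9423|0⟩ - 0.3349|1⟩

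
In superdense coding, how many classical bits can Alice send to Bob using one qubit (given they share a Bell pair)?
2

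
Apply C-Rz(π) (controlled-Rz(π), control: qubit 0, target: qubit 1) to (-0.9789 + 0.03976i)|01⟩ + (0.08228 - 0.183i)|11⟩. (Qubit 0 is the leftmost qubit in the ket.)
(-0.9789 + 0.03976i)|01⟩ + (0.183 + 0.08228i)|11⟩

C-Rz(π) leaves the control-|0⟩ kets |00⟩, |01⟩ unchanged and applies Rz(π) to qubit 1 on the control-|1⟩ pair (|10⟩, |11⟩).
Rz(π) = [[e^(−iθ/2), 0], [0, e^(iθ/2)]] with e^(±iθ/2) = cos(θ/2) ± i·sin(θ/2); θ = π, cos(θ/2) ≈ 0, sin(θ/2) ≈ 1.
With a = amp(|10⟩) = 0 and b = amp(|11⟩) = (0.08228 - 0.183i):
new amp(|10⟩) = (-i)·a = 0
new amp(|11⟩) = (i)·b = (0.183 + 0.08228i)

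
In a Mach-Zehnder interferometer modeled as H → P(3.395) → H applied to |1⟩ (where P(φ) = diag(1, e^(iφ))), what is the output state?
(0.984 + 0.1254i)|0⟩ + (0.01597 - 0.1254i)|1⟩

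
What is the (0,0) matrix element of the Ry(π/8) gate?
0.9808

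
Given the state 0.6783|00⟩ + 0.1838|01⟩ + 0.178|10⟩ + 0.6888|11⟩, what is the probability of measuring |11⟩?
0.4744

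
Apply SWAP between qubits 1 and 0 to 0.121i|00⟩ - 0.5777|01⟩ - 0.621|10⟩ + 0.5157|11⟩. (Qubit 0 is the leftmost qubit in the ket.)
0.121i|00⟩ - 0.621|01⟩ - 0.5777|10⟩ + 0.5157|11⟩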